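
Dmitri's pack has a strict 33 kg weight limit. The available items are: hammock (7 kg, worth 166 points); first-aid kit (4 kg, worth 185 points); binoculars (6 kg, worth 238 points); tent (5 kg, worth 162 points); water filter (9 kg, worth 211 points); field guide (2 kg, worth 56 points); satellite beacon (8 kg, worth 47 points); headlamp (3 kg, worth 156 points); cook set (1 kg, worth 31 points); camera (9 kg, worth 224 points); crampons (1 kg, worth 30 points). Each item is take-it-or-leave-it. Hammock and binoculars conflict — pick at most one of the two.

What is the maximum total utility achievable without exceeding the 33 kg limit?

1082

By utility per kg: headlamp 52.00, first-aid kit 46.25, binoculars 39.67, tent 32.40 lead.
The ratio ordering already packs tightly: first-aid kit + binoculars + tent + field guide + headlamp + cook set + camera + crampons, 31 kg, 1082.
Nothing else feasible within 33 kg beats 1082.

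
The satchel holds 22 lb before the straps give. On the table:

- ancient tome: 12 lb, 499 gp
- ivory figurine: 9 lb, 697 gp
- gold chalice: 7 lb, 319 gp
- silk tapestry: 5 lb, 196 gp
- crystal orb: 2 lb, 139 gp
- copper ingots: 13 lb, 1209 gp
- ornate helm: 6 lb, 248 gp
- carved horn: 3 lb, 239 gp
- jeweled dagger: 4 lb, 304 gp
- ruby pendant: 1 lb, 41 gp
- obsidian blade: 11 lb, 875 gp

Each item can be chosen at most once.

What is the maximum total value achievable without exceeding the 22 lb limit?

1906

Density check — copper ingots 93.00, carved horn 79.67, obsidian blade 79.55, ivory figurine 77.44 are the best per lb.
Greedy by ratio would take crystal orb + copper ingots + carved horn + jeweled dagger: 22 lb used, total 1891.
Dropping crystal orb and carved horn and jeweled dagger frees 9 lb; slotting in ivory figurine (9 lb) lifts the total to 1906 at 22 lb.
Runner-up crystal orb + copper ingots + carved horn + jeweled dagger tops out at 1891.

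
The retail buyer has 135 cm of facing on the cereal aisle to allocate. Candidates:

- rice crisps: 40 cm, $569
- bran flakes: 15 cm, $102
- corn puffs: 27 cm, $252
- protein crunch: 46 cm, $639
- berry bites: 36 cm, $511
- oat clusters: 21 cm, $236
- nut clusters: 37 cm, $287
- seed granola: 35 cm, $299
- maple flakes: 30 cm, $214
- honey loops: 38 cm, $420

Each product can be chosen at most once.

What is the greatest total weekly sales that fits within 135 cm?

1736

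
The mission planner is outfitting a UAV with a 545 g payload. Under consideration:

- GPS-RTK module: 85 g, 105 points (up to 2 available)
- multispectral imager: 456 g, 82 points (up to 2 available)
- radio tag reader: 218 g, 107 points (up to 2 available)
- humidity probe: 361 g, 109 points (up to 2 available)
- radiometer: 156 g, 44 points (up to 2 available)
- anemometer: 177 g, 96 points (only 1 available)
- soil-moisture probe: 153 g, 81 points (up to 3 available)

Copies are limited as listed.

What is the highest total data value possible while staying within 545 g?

Greedy by ratio would take 2×GPS-RTK module + anemometer + soil-moisture probe: 500 g used, total 387.
Dropping anemometer frees 177 g; slotting in radio tag reader (218 g) lifts the total to 398 at 541 g.

398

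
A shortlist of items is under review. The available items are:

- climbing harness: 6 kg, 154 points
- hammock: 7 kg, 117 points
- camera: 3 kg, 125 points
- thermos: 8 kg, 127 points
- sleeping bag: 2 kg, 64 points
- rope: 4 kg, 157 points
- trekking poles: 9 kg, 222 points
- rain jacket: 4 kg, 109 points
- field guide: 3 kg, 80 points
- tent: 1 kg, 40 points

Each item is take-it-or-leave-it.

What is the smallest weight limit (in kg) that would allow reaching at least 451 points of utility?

13

Look for the lowest-weight combination reaching 451.
Taking camera + sleeping bag + rope + rain jacket gives 455 (≥ 451) for 13 kg.
Any bundle with less than 13 kg falls short of 451.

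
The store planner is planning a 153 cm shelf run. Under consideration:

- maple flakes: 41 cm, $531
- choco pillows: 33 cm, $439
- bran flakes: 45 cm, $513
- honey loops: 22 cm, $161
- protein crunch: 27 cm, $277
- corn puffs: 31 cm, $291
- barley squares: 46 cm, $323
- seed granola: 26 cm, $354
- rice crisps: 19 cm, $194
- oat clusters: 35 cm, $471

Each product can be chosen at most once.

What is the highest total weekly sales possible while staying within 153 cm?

Greedy by ratio would take maple flakes + choco pillows + seed granola + oat clusters: 135 cm used, total 1795.
Dropping choco pillows frees 33 cm; slotting in bran flakes (45 cm) lifts the total to 1869 at 147 cm.

1869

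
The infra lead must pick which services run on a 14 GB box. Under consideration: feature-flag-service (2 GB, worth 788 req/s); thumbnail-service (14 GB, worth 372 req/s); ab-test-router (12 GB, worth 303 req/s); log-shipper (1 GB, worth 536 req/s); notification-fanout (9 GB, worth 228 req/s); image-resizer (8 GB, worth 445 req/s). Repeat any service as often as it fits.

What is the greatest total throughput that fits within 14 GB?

7504

The ratio ordering already packs tightly: 14×log-shipper, 14 GB, 7504.
Every other selection either busts 14 GB or fails to beat 7504.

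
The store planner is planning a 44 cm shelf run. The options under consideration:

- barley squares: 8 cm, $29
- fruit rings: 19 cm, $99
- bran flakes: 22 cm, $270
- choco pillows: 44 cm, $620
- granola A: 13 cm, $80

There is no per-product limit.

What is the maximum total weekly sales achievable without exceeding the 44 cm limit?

By weekly sales per cm: choco pillows 14.09, bran flakes 12.27, granola A 6.15 lead.
The ratio ordering already packs tightly: choco pillows, 44 cm, 620.
Every other selection either busts 44 cm or fails to beat 620.

620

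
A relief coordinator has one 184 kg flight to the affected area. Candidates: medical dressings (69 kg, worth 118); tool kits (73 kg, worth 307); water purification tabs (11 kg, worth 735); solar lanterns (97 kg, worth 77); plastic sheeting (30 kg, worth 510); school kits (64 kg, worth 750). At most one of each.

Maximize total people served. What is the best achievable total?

2302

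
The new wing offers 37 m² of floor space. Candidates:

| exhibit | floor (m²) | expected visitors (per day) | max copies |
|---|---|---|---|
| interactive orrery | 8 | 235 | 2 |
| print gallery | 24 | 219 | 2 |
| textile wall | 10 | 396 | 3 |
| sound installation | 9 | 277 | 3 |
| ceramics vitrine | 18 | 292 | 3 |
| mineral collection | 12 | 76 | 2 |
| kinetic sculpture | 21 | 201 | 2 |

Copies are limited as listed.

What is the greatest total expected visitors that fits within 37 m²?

1304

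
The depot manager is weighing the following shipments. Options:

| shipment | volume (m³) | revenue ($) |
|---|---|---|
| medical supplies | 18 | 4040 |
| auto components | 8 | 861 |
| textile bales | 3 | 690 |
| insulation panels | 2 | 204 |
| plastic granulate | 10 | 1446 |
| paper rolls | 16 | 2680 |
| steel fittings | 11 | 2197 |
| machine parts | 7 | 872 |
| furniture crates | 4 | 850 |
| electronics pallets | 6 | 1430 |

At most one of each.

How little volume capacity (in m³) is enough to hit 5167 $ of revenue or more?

Need the lightest bundle worth ≥ 5167.
medical supplies + electronics pallets reaches 5470 using 24 m³.
No combination under 24 m³ hits 5167.

24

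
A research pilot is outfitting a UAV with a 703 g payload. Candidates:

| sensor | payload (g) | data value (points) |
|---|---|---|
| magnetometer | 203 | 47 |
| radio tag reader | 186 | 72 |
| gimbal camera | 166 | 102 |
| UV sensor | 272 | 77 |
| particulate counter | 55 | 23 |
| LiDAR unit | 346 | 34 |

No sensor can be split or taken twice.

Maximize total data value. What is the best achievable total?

274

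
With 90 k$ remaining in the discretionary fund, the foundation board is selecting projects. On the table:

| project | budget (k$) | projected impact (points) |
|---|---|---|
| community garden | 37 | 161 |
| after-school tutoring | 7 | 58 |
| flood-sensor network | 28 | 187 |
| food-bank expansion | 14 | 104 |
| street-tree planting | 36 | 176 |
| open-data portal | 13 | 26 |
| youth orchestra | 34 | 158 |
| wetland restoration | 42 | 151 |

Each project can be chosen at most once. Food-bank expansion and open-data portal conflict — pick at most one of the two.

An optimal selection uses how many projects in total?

The maximum projected impact within 90 k$ is 525.
after-school tutoring + flood-sensor network + food-bank expansion + street-tree planting hits 525 at 85 k$.
Every optimal selection uses 4 projects.

4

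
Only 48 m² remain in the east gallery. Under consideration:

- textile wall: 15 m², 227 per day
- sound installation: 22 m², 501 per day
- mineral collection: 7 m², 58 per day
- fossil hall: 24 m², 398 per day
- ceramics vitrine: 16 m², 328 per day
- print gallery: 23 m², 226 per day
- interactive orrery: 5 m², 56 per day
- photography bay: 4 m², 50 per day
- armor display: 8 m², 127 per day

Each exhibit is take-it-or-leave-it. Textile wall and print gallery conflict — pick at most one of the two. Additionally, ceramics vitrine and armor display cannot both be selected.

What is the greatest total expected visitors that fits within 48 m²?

By expected visitors per m²: sound installation 22.77, ceramics vitrine 20.50, fossil hall 16.58, armor display 15.88 lead.
Sound installation + ceramics vitrine + interactive orrery + photography bay uses 47 of the 48 m² and totals 935.

935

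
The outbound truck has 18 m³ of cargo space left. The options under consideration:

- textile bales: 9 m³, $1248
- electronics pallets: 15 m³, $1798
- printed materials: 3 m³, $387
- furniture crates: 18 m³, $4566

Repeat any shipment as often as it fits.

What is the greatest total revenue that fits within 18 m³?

The ratio ordering already packs tightly: furniture crates, 18 m³, 4566.
No other feasible combination exceeds 4566.

4566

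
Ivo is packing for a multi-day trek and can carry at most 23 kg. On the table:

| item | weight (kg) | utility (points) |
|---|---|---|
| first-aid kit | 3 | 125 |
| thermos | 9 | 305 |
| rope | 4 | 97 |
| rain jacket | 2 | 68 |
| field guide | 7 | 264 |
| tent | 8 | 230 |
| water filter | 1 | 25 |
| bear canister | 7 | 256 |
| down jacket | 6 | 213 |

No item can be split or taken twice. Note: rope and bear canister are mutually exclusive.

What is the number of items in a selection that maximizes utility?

4

The maximum utility within 23 kg is 858.
One optimal bundle: first-aid kit + field guide + bear canister + down jacket (23 kg).
Every optimal selection uses 4 items.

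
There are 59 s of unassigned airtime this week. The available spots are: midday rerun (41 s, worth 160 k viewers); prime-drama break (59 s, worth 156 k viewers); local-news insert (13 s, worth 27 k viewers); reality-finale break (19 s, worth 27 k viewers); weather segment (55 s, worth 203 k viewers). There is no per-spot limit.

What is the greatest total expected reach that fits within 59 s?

203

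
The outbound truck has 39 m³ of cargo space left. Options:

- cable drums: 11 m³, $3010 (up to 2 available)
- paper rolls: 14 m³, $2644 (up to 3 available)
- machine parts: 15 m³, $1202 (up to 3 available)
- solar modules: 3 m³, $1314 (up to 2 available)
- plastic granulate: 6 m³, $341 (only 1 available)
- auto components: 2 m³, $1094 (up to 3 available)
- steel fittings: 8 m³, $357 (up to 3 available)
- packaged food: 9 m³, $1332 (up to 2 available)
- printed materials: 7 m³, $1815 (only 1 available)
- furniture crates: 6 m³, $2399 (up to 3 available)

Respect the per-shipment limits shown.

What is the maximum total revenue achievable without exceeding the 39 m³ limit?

Filling by ratio: 2×solar modules + 3×auto components + printed materials + 3×furniture crates for 14922, with 2 m³ left unused.
The 9 m³ tied up in auto components and printed materials is better spent on cable drums — total rises to 15023 (39 m³).
Every other selection either busts 39 m³ or exceeds an availability limit or fails to beat 15023.

15023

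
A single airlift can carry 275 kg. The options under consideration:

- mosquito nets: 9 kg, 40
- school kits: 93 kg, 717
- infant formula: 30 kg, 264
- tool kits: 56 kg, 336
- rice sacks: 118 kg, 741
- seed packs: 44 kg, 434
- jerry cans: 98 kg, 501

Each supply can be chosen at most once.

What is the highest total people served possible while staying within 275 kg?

Filling by ratio: mosquito nets + school kits + infant formula + tool kits + seed packs for 1791, with 43 kg left unused.
Dropping tool kits frees 56 kg; slotting in jerry cans (98 kg) lifts the total to 1956 at 274 kg.
That's the maximum — no swap from here does better than 1956.

1956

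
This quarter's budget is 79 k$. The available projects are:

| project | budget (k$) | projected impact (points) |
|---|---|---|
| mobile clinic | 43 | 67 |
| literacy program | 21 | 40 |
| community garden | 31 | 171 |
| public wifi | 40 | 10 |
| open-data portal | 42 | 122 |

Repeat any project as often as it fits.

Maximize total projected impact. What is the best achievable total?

342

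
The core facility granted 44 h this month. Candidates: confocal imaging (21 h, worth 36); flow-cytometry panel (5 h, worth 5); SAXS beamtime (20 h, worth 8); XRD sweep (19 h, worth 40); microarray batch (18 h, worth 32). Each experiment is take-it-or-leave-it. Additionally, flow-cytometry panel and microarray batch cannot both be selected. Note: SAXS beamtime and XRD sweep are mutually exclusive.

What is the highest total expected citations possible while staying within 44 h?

Ranking by ratio (expected citations/h): XRD sweep 2.11, microarray batch 1.78, confocal imaging 1.71.
Confocal imaging + XRD sweep uses 40 of the 44 h and totals 76.
No other feasible combination exceeds 76.

76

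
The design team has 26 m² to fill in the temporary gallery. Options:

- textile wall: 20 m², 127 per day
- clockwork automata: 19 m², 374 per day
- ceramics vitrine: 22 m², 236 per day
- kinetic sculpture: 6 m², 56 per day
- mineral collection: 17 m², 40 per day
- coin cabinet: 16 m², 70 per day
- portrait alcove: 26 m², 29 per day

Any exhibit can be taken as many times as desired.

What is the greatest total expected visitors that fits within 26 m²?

430

Density check — clockwork automata 19.68, ceramics vitrine 10.73, kinetic sculpture 9.33 are the best per m².
Clockwork automata + kinetic sculpture uses 25 of the 26 m² and totals 430.
Nothing else within 26 m² beats 430.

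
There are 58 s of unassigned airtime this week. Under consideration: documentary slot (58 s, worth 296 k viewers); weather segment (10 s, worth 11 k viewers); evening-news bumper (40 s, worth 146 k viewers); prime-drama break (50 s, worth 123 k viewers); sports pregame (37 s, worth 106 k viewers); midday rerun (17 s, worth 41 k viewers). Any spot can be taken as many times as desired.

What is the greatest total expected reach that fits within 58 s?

Taking documentary slot: 58 s used, 296 in expected reach.
No other feasible combination exceeds 296.

296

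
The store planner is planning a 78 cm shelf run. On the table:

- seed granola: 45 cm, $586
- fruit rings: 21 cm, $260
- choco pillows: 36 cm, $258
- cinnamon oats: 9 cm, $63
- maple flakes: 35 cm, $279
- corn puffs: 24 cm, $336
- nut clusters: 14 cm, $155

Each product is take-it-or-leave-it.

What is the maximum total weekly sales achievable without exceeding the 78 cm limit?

985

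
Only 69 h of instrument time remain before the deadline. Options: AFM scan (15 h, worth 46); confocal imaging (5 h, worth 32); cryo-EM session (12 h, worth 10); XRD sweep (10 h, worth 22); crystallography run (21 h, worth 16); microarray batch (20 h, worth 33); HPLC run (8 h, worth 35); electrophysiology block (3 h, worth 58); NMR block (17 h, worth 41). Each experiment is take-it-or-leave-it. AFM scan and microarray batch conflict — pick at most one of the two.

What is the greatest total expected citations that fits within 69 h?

234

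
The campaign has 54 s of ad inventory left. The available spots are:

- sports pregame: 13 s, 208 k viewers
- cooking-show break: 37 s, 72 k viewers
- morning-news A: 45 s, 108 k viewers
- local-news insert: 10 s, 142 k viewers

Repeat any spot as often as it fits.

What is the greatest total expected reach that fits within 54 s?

832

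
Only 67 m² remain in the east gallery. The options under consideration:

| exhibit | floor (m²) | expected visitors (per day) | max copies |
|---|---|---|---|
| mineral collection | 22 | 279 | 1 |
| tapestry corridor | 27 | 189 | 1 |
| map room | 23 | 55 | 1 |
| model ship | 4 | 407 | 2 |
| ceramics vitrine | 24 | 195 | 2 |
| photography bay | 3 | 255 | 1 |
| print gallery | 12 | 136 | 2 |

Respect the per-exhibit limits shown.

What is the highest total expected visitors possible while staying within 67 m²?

The ratio ordering already packs tightly: mineral collection + 2×model ship + photography bay + 2×print gallery, 57 m², 1620.
The spare 10 m² is too small for any remaining exhibit, and no exchange beats 1620.

1620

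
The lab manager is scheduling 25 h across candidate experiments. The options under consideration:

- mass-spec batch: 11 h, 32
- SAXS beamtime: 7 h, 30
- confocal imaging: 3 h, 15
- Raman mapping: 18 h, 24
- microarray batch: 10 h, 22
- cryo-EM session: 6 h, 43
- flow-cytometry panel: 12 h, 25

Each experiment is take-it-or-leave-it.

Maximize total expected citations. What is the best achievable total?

By expected citations per h: cryo-EM session 7.17, confocal imaging 5.00, SAXS beamtime 4.29, mass-spec batch 2.91 lead.
Greedy by ratio would take SAXS beamtime + confocal imaging + cryo-EM session: 16 h used, total 88.
Replace confocal imaging with mass-spec batch: the trade gains 17 net, giving 105 at 24 h.
Nothing else within 25 h beats 105.

105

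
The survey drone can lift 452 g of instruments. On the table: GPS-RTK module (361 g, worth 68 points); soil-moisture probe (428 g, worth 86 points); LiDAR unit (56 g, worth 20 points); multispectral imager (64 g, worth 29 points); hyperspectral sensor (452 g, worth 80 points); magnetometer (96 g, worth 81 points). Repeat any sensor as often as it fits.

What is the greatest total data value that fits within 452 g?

353

By data value per g: magnetometer 0.84, multispectral imager 0.45, LiDAR unit 0.36 lead.
The ratio ordering already packs tightly: multispectral imager + 4×magnetometer, 448 g, 353.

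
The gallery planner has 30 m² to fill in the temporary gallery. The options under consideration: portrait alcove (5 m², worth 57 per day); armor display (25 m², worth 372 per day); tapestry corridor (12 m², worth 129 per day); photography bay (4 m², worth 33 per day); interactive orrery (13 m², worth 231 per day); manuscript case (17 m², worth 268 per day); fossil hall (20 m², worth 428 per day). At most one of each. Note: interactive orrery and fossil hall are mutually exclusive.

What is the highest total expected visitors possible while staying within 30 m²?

Ranking by ratio (expected visitors/m²): fossil hall 21.40, interactive orrery 17.77, manuscript case 15.76, armor display 14.88.
Best packing: portrait alcove + photography bay + fossil hall — 29 m², 518 total.

518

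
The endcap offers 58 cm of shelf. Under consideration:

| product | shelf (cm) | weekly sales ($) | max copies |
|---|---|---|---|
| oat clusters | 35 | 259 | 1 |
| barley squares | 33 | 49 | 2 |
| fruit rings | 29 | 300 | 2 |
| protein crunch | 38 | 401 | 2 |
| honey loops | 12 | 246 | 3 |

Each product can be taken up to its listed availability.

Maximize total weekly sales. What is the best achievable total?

Taking the top-ratio products first gives 3×honey loops for 738 (36 cm).
Dropping honey loops frees 12 cm; slotting in fruit rings (29 cm) lifts the total to 792 at 53 cm.
That's the maximum — no swap from here does better than 792.

792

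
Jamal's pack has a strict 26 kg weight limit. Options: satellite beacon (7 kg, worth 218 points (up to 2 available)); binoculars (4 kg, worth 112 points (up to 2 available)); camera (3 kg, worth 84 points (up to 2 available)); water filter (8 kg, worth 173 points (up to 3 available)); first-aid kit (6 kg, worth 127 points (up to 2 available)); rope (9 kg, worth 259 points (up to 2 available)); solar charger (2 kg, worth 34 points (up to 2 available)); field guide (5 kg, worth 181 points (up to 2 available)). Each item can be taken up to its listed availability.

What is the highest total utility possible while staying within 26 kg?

By utility per kg: field guide 36.20, satellite beacon 31.14, rope 28.78 lead.
A density-first pass picks 2×satellite beacon + solar charger + 2×field guide — 832 at 26 kg.
The 9 kg tied up in satellite beacon and solar charger is better spent on rope — total rises to 839 (26 kg).
No other feasible combination exceeds 839.

839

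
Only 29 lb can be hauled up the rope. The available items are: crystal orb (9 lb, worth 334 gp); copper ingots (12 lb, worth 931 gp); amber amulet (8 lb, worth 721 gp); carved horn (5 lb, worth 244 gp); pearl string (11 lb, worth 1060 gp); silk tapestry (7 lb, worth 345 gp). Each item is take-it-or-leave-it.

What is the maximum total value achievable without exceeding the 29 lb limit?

2235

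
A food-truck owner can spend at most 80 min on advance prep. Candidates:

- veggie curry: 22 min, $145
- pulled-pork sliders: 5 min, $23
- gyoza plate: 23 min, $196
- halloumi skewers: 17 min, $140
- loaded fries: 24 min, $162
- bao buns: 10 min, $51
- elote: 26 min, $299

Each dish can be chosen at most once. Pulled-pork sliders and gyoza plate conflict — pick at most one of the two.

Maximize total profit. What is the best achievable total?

Best packing: gyoza plate + halloumi skewers + bao buns + elote — 76 min, 686 total.

686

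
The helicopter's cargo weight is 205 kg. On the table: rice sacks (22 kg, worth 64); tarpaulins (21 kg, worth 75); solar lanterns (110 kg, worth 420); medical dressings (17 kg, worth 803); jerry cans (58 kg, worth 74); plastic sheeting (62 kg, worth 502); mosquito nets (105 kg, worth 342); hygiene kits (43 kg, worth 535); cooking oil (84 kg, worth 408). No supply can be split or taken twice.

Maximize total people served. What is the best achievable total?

1989

Density check — medical dressings 47.24, hygiene kits 12.44, plastic sheeting 8.10, cooking oil 4.86 are the best per kg.
Taking the top-ratio supplies first gives rice sacks + tarpaulins + medical dressings + plastic sheeting + hygiene kits for 1979 (165 kg).
The 22 kg tied up in rice sacks is better spent on jerry cans — total rises to 1989 (201 kg).
The closest alternative, rice sacks + tarpaulins + medical dressings + plastic sheeting + hygiene kits, reaches only 1979.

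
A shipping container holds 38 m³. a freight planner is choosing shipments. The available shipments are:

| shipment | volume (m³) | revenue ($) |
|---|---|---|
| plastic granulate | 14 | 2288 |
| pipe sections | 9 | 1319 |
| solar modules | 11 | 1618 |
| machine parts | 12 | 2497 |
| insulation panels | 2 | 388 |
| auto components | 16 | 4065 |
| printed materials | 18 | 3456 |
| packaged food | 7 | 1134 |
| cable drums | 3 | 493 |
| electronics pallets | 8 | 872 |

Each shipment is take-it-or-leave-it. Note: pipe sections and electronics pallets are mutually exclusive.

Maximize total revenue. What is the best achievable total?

8189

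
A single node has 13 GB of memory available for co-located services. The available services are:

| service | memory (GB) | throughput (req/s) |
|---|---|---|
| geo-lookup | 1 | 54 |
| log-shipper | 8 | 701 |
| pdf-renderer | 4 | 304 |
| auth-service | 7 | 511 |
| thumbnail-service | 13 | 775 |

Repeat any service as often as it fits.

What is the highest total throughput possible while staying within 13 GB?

1059

The ratio ordering already packs tightly: geo-lookup + log-shipper + pdf-renderer, 13 GB, 1059.
No other feasible combination exceeds 1059.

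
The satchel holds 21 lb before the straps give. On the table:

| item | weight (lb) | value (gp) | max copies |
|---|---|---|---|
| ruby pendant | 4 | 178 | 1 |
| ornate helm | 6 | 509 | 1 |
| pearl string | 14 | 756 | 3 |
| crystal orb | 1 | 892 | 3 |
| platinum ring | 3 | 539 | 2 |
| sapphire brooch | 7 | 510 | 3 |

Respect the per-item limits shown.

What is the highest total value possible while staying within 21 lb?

4442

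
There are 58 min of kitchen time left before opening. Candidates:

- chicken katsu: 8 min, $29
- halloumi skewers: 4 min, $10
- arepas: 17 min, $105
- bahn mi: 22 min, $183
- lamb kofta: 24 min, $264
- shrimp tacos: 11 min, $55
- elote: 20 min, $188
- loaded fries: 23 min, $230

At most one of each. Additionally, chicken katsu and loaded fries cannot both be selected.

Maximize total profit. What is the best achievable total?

Taking lamb kofta + shrimp tacos + loaded fries: 58 min used, 549 in profit.
That's the maximum — no feasible swap from here does better than 549.

549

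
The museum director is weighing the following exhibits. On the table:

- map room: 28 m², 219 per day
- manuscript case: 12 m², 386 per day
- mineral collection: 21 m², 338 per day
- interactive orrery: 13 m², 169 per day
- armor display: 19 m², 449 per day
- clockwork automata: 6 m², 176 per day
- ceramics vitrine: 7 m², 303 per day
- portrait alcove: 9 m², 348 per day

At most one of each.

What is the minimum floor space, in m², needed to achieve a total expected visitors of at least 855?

25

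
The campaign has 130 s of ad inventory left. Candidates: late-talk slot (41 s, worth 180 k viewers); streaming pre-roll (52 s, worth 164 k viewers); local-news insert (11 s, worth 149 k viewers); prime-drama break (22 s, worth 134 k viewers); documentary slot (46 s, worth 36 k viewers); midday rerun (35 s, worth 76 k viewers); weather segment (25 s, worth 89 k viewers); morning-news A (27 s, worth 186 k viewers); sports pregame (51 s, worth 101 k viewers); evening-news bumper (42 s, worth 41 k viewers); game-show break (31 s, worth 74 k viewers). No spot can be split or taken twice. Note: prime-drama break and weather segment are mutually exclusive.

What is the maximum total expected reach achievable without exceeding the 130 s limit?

649

Late-talk slot + local-news insert + prime-drama break + morning-news A uses 101 of the 130 s and totals 649.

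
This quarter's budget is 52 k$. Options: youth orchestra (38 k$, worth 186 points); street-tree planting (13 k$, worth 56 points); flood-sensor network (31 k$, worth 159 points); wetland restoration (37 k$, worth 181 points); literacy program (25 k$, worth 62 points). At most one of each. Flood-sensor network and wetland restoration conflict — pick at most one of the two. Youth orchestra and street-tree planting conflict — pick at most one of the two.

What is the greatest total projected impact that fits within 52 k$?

The ratio heuristic lands on street-tree planting + flood-sensor network (215) but leaves 8 k$ idle.
Replace flood-sensor network with wetland restoration: the trade gains 22 net, giving 237 at 50 k$.

237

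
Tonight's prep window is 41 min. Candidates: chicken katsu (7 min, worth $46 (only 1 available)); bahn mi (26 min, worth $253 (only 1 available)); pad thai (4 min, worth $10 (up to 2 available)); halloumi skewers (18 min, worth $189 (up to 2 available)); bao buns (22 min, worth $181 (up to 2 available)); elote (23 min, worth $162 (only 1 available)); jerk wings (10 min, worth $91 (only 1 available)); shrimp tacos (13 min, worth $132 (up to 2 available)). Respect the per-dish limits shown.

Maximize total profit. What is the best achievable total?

412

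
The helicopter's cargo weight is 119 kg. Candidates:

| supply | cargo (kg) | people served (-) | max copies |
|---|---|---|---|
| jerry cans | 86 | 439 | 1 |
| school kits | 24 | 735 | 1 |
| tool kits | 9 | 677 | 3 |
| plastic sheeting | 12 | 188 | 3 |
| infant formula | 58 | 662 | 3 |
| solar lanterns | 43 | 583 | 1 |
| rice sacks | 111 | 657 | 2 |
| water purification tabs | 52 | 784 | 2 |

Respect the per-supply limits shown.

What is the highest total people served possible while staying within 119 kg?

3738

A density-first pass picks school kits + 3×tool kits + 3×plastic sheeting — 3330 at 87 kg.
The 24 kg tied up in 2×plastic sheeting is better spent on water purification tabs — total rises to 3738 (115 kg).
That's the maximum — no swap from here does better than 3738.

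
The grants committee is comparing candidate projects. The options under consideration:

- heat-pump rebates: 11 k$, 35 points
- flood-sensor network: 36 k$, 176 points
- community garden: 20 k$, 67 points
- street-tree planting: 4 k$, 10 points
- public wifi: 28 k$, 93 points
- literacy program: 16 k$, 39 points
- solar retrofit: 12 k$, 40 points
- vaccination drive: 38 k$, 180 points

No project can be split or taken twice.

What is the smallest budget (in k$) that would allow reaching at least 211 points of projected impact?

47

Minimise k$ subject to total projected impact ≥ 211.
heat-pump rebates + flood-sensor network: 211 projected impact at 47 k$.
Below 47 k$ the best achievable stays under 211.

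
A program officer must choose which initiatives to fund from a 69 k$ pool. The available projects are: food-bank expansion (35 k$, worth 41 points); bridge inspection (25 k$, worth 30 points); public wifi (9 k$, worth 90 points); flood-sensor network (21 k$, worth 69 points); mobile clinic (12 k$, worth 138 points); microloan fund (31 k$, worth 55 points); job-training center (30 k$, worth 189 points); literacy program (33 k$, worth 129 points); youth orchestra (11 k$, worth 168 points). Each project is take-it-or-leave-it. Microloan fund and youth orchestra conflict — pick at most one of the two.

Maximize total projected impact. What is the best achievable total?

585

Ranking by ratio (projected impact/k$): youth orchestra 15.27, mobile clinic 11.50, public wifi 10.00, job-training center 6.30.
Best packing: public wifi + mobile clinic + job-training center + youth orchestra — 62 k$, 585 total.
That's the maximum — no feasible swap from here does better than 585.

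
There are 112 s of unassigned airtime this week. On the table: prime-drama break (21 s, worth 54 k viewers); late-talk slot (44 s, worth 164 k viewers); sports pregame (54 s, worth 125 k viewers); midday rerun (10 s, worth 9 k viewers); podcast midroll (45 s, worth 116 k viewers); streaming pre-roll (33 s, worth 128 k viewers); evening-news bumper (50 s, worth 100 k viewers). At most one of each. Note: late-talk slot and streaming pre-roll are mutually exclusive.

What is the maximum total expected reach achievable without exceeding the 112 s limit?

334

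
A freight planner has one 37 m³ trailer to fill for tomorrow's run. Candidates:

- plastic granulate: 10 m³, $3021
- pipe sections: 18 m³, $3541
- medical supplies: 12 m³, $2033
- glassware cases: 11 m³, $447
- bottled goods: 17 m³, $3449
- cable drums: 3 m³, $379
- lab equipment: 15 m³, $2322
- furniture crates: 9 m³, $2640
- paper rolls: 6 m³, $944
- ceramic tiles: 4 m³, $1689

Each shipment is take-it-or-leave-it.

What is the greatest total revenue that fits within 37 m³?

9383

The ratio ordering already packs tightly: plastic granulate + medical supplies + furniture crates + ceramic tiles, 35 m³, 9383.
No other feasible combination exceeds 9383.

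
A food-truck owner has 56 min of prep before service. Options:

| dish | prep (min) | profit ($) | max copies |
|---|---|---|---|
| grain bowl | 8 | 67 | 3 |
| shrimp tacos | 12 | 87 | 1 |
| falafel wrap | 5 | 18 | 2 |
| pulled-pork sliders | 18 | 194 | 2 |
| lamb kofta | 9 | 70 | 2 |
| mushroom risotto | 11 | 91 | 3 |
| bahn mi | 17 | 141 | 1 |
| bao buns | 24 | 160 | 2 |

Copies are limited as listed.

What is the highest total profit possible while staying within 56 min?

549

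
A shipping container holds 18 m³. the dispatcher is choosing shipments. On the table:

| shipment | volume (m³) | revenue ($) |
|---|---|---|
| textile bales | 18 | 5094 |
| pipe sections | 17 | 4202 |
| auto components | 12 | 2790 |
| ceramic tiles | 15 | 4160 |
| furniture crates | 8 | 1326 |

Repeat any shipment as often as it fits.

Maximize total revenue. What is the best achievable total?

The ratio ordering already packs tightly: textile bales, 18 m³, 5094.
Every other selection either busts 18 m³ or fails to beat 5094.

5094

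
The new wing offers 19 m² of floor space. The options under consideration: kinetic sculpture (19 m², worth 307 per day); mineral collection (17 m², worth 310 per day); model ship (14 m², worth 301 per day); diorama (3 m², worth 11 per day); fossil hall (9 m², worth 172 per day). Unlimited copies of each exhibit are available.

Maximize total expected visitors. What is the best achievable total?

344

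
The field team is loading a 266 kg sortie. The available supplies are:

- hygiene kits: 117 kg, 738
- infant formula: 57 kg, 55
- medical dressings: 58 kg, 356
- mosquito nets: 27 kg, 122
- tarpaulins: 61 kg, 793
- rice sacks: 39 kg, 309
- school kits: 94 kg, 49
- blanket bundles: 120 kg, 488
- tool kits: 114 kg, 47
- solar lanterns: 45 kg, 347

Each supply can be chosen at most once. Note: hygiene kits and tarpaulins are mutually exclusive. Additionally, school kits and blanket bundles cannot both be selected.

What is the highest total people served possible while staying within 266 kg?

1937

Density check — tarpaulins 13.00, rice sacks 7.92, solar lanterns 7.71, hygiene kits 6.31 are the best per kg.
Tarpaulins + rice sacks + blanket bundles + solar lanterns uses 265 of the 266 kg and totals 1937.
Next best is medical dressings + mosquito nets + tarpaulins + rice sacks + solar lanterns at 1927 (230 kg) — short by 10.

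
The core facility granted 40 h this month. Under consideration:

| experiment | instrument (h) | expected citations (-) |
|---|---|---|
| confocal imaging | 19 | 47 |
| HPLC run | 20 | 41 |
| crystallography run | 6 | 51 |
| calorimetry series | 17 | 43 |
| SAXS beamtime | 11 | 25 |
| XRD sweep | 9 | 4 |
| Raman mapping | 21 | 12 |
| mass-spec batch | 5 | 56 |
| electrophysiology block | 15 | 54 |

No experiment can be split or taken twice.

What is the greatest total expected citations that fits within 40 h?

186

Density check — mass-spec batch 11.20, crystallography run 8.50, electrophysiology block 3.60, calorimetry series 2.53 are the best per h.
Best packing: crystallography run + SAXS beamtime + mass-spec batch + electrophysiology block — 37 h, 186 total.
Next best is crystallography run + calorimetry series + SAXS beamtime + mass-spec batch at 175 (39 h) — short by 11.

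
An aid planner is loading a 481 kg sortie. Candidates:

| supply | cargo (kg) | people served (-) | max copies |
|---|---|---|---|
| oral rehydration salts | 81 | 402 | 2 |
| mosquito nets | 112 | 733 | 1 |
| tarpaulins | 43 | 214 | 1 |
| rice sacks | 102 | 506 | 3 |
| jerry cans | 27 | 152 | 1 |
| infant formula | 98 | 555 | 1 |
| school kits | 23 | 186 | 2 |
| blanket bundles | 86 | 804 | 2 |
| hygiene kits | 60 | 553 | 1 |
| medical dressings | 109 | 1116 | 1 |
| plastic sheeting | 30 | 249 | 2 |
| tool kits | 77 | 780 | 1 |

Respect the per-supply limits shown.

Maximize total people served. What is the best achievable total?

By people served per kg: medical dressings 10.24, tool kits 10.13, blanket bundles 9.35, hygiene kits 9.22 lead.
2×blanket bundles + hygiene kits + medical dressings + 2×plastic sheeting + tool kits uses 478 of the 481 kg and totals 4555.
Every other selection either busts 481 kg or exceeds an availability limit or fails to beat 4555.

4555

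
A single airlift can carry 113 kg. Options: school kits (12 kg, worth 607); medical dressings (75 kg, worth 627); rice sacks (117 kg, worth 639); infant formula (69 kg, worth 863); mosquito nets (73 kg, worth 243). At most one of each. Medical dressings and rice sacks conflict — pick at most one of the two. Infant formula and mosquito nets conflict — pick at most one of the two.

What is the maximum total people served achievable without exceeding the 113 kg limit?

School kits + infant formula uses 81 of the 113 kg and totals 1470.
Runner-up school kits + medical dressings tops out at 1234.

1470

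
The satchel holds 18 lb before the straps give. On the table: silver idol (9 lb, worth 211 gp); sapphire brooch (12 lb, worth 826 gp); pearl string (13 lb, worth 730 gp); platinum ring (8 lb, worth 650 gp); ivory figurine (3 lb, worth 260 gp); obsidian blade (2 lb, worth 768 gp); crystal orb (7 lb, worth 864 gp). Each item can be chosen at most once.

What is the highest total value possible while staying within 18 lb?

2282

Taking the top-ratio items first gives ivory figurine + obsidian blade + crystal orb for 1892 (12 lb).
The 3 lb tied up in ivory figurine is better spent on platinum ring — total rises to 2282 (17 lb).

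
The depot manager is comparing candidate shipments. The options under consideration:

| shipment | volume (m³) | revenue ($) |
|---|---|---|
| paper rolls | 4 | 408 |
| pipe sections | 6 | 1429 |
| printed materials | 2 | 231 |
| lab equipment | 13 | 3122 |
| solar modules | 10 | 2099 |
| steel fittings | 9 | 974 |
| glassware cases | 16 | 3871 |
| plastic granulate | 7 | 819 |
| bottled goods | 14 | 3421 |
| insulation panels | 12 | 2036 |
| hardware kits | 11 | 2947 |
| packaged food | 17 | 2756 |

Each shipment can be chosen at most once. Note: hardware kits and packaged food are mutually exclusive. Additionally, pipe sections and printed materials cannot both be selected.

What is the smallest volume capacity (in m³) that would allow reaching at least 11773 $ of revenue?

Look for the lowest-volume combination reaching 11773.
Taking pipe sections + lab equipment + glassware cases + bottled goods gives 11843 (≥ 11773) for 49 m³.
No combination under 49 m³ hits 11773.

49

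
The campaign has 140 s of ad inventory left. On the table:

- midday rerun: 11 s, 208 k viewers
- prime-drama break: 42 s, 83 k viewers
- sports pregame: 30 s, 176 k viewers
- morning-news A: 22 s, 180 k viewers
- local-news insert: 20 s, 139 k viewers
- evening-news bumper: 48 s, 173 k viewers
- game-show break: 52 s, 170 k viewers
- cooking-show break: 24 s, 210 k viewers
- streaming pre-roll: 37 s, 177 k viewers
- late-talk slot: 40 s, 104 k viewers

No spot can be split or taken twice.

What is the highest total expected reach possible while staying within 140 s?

951

The ratio heuristic lands on midday rerun + sports pregame + morning-news A + local-news insert + cooking-show break (913) but leaves 33 s idle.
The 20 s tied up in local-news insert is better spent on streaming pre-roll — total rises to 951 (124 s).
The spare 16 s is too small for any remaining spot, and no exchange beats 951.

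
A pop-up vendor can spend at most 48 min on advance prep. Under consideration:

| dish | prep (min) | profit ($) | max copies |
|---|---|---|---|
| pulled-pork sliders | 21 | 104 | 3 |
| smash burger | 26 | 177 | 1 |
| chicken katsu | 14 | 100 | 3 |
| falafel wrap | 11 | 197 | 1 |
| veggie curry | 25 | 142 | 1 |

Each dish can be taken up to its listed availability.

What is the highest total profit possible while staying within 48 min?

401

Ranking by ratio (profit/min): falafel wrap 17.91, chicken katsu 7.14, smash burger 6.81, veggie curry 5.68.
Greedy by ratio would take 2×chicken katsu + falafel wrap: 39 min used, total 397.
The 14 min tied up in chicken katsu is better spent on pulled-pork sliders — total rises to 401 (46 min).
Every other selection either busts 48 min or exceeds an availability limit or fails to beat 401.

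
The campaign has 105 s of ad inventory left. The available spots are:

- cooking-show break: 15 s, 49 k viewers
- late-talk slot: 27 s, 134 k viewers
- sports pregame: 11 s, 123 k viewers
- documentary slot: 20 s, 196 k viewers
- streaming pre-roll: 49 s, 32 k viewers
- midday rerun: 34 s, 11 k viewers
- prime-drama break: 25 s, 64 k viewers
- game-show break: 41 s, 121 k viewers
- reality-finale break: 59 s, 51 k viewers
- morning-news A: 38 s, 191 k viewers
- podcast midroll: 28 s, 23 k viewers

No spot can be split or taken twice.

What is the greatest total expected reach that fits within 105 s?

644

Density check — sports pregame 11.18, documentary slot 9.80, morning-news A 5.03 are the best per s.
Late-talk slot + sports pregame + documentary slot + morning-news A uses 96 of the 105 s and totals 644.
The spare 9 s is too small for any remaining spot, and no exchange beats 644.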